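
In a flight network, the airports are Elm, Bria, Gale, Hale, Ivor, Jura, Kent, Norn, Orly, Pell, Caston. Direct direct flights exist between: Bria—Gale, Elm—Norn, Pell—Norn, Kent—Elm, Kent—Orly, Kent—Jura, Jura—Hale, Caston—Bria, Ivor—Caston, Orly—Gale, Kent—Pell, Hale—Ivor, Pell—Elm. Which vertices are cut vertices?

Removing Kent increases the component count from 1 to 2, so Kent is a cut vertex.
By contrast removing Jura leaves 1 component; it is not a cut vertex. No other vertex is a cut vertex either.

Kent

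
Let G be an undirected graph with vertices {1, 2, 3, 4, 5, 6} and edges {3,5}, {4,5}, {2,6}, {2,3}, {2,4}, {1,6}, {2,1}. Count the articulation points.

Removing 2 increases the component count from 1 to 2, so 2 is a cut vertex.
By contrast removing 5 leaves 1 component; it is not a cut vertex. No other vertex is a cut vertex either.

1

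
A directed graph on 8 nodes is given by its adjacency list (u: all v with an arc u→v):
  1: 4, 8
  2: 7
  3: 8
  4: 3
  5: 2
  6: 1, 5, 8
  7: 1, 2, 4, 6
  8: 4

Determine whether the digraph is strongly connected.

No

There is no directed path from 8 to 2, so the graph is not strongly connected.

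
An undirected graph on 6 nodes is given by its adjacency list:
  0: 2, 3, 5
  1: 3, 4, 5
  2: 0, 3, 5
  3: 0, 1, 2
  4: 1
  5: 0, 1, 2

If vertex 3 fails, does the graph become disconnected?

No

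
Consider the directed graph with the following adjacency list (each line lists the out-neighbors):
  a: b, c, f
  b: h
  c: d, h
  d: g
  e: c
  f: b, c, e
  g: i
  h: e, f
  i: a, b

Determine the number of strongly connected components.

{a, b, c, d, e, f, g, h, i} are all mutually reachable — one SCC of size 9.
That gives 1 strongly connected component.

1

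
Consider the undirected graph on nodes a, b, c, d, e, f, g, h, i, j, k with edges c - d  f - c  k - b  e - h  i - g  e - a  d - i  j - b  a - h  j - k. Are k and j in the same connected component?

From k we can reach b, j, k, which includes j.

Yes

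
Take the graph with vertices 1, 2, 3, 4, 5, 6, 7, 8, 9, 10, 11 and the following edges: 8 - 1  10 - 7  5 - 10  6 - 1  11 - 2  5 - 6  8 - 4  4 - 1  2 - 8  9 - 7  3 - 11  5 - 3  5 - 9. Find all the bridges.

The edges on the cycle 5-10-7-9-5 are not bridges since each lies on that cycle.
Every edge lies on some cycle, so there are no bridges.

none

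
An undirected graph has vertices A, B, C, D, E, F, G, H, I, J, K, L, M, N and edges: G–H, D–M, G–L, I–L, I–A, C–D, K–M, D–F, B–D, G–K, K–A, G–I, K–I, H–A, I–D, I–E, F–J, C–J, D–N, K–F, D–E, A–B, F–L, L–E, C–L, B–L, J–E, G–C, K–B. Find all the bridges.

D-N

The edges on the cycle G-K-B-L-C-G are not bridges since each lies on that cycle.
But removing N–D disconnects N from D — this is a bridge.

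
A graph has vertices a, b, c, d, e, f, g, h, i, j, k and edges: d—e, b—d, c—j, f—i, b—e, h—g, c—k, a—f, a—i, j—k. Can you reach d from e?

Yes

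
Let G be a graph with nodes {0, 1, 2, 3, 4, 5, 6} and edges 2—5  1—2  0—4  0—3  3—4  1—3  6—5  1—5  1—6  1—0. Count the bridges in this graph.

0

The edges on the cycle 1-0-4-3-1 are not bridges since each lies on that cycle.
Every edge lies on some cycle, so there are no bridges.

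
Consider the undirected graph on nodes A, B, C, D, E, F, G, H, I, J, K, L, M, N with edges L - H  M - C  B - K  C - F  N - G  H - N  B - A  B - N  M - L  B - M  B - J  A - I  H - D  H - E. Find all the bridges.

The edges on the cycle B-M-L-H-N-B are not bridges since each lies on that cycle.
But removing I - A disconnects I from A; removing E - H disconnects E from H; removing N - G disconnects N from G; removing D - H disconnects D from H — these are bridges.
In total 9 edges are bridges.

A-B, A-I, B-J, B-K, C-F, C-M, D-H, E-H, G-N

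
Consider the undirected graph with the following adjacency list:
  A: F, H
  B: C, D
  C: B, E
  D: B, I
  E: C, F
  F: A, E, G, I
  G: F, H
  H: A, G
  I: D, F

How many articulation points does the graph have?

1

Removing F increases the component count from 1 to 2, so F is a cut vertex.
By contrast removing D leaves 1 component; it is not a cut vertex. No other vertex is a cut vertex either.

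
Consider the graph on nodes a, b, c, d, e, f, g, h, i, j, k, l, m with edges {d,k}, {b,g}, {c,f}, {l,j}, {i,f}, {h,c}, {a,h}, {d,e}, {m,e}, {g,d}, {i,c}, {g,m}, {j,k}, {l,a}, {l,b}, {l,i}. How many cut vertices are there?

1

Removing l increases the component count from 1 to 2, so l is a cut vertex.
By contrast removing e leaves 1 component; it is not a cut vertex. No other vertex is a cut vertex either.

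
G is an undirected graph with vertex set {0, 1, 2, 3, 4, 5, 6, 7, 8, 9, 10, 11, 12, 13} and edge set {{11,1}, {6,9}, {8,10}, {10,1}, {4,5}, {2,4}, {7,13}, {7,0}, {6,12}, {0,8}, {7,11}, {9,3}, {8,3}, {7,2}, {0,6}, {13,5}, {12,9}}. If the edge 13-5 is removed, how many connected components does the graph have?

1

13 and 5 are still connected via 13-7-2-4-5, so the component count stays at 1.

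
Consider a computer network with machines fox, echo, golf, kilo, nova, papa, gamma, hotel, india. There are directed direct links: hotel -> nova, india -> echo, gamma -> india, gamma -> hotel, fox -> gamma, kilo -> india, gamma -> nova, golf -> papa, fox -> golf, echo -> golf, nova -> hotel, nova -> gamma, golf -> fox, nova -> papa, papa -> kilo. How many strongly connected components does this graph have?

{fox, echo, golf, kilo, nova, papa, gamma, hotel, india} are all mutually reachable — one SCC of size 9.
That gives 1 strongly connected component.

1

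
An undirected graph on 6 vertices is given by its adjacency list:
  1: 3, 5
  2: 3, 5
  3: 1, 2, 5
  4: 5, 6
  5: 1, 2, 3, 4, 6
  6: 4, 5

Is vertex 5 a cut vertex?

Yes

Deleting 5 raises the number of components from 1 to 2, so 5 is a cut vertex.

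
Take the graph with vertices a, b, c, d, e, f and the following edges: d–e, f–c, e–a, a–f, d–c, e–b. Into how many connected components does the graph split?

1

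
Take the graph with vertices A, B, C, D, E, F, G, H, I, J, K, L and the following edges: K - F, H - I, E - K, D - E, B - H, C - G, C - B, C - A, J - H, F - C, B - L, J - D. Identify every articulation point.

B, C, H

Removing B increases the component count from 1 to 2, so B is a cut vertex.
Removing C increases the component count from 1 to 3, so C is a cut vertex.
Removing H increases the component count from 1 to 2, so H is a cut vertex.
By contrast removing E leaves 1 component; it is not a cut vertex. No other vertex is a cut vertex either.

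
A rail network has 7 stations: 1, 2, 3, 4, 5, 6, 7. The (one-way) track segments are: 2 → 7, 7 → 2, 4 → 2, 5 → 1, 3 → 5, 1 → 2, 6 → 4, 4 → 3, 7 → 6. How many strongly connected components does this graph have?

{1, 2, 3, 4, 5, 6, 7} are all mutually reachable — one SCC of size 7.
That gives 1 strongly connected component.

1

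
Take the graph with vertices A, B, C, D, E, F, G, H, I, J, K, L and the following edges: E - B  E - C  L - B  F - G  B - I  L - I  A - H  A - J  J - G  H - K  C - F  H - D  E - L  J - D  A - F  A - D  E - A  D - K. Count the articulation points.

1

Removing E increases the component count from 1 to 2, so E is a cut vertex.
By contrast removing A leaves 1 component; it is not a cut vertex. No other vertex is a cut vertex either.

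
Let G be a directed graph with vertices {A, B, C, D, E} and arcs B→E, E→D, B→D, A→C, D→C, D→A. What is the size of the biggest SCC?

1

{A} is an SCC by itself.
{D} is an SCC by itself.
{E} is an SCC by itself.
{B} is an SCC by itself.
{C} is an SCC by itself.
The largest has 1 vertex.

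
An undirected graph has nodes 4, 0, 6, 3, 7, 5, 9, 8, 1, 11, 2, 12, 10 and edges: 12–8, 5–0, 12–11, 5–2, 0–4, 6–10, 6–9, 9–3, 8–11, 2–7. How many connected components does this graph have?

1 is isolated — a component by itself.
Starting from 8 we can reach 8, 11, 12. That is one component of size 3.
Starting from 3 we can reach 3, 6, 9, 10. That is one component of size 4.
Starting from 0 we can reach 0, 2, 4, 5, 7. That is one component of size 5.
Total: 4 components.

4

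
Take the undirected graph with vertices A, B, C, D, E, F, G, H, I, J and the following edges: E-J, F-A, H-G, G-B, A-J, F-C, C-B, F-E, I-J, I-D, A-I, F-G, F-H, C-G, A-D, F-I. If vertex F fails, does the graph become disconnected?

Deleting F raises the number of components from 1 to 2, so F is a cut vertex.

Yes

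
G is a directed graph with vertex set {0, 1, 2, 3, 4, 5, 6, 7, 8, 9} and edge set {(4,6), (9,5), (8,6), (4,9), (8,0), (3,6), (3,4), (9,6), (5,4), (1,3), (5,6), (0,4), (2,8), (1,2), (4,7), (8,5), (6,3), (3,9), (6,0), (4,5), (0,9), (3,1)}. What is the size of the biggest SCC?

{0, 1, 2, 3, 4, 5, 6, 8, 9} are all mutually reachable — one SCC of size 9.
{7} is an SCC by itself.
The largest has 9 vertices.

9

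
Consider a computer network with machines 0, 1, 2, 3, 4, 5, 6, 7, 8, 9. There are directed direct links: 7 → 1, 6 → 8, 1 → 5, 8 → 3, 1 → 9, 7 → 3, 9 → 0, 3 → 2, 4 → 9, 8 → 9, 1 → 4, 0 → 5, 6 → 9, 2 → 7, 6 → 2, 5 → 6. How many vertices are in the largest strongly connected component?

{0, 1, 2, 3, 4, 5, 6, 7, 8, 9} are all mutually reachable — one SCC of size 10.
The largest has 10 vertices.

10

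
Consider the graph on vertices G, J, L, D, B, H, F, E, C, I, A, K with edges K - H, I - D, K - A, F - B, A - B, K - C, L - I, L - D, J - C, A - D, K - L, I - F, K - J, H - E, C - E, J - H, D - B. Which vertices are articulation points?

Removing K increases the component count from 2 to 3, so K is a cut vertex.
By contrast removing E leaves 2 components; it is not a cut vertex. No other vertex is a cut vertex either.

K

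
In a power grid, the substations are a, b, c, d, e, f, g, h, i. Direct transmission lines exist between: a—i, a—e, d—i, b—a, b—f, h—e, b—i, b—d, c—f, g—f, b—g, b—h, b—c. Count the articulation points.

Removing b increases the component count from 1 to 2, so b is a cut vertex.
By contrast removing c leaves 1 component; it is not a cut vertex. No other vertex is a cut vertex either.

1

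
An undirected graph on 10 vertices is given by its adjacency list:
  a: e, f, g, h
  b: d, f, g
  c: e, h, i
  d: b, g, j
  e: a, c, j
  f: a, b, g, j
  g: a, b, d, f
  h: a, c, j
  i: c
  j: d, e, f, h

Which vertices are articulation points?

c

Removing c increases the component count from 1 to 2, so c is a cut vertex.
By contrast removing j leaves 1 component; it is not a cut vertex. No other vertex is a cut vertex either.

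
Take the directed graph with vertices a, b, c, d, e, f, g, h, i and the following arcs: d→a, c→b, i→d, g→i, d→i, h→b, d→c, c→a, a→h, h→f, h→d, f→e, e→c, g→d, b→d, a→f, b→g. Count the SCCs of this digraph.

1

{a, b, c, d, e, f, g, h, i} are all mutually reachable — one SCC of size 9.
That gives 1 strongly connected component.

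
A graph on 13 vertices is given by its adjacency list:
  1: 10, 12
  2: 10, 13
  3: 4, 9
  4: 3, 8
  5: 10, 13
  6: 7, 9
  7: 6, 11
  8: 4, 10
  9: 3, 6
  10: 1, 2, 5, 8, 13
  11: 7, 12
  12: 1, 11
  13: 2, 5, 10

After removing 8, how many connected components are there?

1

With 8 gone, the remaining components are: {1, 2, 3, 4, 5, 6, 7, 9, 10, 11, 12, 13}.
That is 1 component.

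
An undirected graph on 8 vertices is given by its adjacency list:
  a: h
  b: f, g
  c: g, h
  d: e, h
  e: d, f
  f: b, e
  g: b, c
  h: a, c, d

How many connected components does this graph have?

Starting from a we can reach a, b, c, d, e, f, g, h. That is one component of size 8.
Total: 1 component.

1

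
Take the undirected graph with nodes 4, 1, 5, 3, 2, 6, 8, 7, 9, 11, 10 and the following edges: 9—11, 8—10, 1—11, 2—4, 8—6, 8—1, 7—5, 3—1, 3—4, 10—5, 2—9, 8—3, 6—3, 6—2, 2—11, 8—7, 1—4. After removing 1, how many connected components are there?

1

With 1 gone, the remaining components are: {2, 3, 4, 5, 6, 7, 8, 9, 10, 11}.
That is 1 component.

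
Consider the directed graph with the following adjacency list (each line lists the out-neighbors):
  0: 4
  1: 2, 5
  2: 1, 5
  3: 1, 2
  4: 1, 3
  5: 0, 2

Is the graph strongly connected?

Yes

From 3 we can reach every vertex (0, 1, 2, 3, 4, 5), and every vertex can reach 3 (0, 1, 2, 3, 4, 5). So the whole graph is one strongly connected component.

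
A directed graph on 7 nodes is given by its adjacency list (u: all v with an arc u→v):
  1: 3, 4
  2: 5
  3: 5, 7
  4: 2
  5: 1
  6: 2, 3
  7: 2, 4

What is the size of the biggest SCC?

{1, 2, 3, 4, 5, 7} are all mutually reachable — one SCC of size 6.
{6} is an SCC by itself.
The largest has 6 vertices.

6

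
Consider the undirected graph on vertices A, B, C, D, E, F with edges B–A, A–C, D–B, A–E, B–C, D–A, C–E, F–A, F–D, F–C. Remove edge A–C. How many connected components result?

1

A and C are still connected via A-F-C, so the component count stays at 1.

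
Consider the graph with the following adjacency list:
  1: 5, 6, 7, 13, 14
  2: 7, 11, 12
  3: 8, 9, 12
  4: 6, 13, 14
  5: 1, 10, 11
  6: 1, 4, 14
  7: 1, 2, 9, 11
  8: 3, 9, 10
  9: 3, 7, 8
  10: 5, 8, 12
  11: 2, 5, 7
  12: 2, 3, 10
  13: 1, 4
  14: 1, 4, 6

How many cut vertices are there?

Removing 1 increases the component count from 1 to 2, so 1 is a cut vertex.
By contrast removing 3 leaves 1 component; it is not a cut vertex. No other vertex is a cut vertex either.

1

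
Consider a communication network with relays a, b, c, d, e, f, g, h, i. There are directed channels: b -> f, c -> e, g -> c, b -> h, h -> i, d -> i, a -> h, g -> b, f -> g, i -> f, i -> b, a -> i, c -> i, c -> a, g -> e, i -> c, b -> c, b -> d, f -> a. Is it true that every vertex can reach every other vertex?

No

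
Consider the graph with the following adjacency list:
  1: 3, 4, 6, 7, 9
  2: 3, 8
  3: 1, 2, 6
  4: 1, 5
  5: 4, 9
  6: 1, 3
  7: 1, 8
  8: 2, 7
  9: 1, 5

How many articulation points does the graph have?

1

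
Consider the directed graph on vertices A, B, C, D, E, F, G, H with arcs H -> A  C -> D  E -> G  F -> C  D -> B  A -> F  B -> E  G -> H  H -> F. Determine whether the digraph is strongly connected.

Yes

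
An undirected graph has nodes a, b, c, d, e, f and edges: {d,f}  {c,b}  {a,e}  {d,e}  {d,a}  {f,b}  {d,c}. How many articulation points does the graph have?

1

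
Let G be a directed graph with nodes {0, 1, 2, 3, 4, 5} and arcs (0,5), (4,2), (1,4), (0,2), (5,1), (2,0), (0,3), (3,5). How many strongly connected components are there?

{0, 1, 2, 3, 4, 5} are all mutually reachable — one SCC of size 6.
That gives 1 strongly connected component.

1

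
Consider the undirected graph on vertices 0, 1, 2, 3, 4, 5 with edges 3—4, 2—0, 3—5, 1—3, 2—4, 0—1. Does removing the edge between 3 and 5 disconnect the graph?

Removing 3—5 leaves no path between 3 and 5: the component count goes from 1 to 2. So it is a bridge.

Yes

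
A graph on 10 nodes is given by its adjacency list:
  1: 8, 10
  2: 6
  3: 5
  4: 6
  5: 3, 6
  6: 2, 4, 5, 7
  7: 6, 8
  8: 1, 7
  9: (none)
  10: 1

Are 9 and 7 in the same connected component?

The component containing 9 is {9}, and 7 is not in it.

No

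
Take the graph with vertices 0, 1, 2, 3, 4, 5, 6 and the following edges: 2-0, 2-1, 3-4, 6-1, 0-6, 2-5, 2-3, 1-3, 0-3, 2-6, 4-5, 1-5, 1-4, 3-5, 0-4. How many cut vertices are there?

0

Removing 6, for instance, still leaves 1 component. No single vertex removal increases the component count — the graph has no articulation points.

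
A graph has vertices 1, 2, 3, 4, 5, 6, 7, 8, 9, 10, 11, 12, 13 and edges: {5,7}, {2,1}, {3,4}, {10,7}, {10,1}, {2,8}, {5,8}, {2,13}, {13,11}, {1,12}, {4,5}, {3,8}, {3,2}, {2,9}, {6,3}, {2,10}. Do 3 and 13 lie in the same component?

From 3 we can reach 1, 2, 3, 4, 5, 6, 7, 8, 9, 10, 11, 12, 13, which includes 13.

Yes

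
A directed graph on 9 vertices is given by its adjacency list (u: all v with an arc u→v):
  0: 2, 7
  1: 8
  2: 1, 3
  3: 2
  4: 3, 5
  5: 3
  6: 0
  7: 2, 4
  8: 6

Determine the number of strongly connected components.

1

{0, 1, 2, 3, 4, 5, 6, 7, 8} are all mutually reachable — one SCC of size 9.
That gives 1 strongly connected component.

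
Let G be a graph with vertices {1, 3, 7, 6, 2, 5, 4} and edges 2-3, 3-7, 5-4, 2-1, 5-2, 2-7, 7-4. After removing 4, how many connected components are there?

With 4 gone, the remaining components are: {6}; {1, 2, 3, 5, 7}.
That is 2 components.

2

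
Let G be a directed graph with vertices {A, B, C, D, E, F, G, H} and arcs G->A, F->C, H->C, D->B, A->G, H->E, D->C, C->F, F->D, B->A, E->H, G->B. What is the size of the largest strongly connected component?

{A, B, G} are all mutually reachable — one SCC of size 3.
{C, D, F} are all mutually reachable — one SCC of size 3.
{E, H} are all mutually reachable — one SCC of size 2.
The largest has 3 vertices.

3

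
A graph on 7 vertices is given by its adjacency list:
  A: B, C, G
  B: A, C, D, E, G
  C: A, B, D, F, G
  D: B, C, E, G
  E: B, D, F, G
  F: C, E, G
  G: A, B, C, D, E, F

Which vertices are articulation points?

none

Removing F, for instance, still leaves 1 component. No single vertex removal increases the component count — the graph has no articulation points.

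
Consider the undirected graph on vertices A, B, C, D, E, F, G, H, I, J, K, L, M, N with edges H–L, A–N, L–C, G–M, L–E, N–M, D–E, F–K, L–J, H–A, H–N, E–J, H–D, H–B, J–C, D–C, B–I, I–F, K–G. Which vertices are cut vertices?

Removing H increases the component count from 1 to 2, so H is a cut vertex.
By contrast removing N leaves 1 component; it is not a cut vertex. No other vertex is a cut vertex either.

H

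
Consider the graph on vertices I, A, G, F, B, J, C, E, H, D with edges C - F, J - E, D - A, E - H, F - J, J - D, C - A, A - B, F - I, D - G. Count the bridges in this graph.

5

The edges on the cycle C-F-J-D-A-C are not bridges since each lies on that cycle.
But removing G - D disconnects G from D; removing J - E disconnects J from E; removing E - H disconnects E from H; removing F - I disconnects F from I — these are bridges.
In total 5 edges are bridges.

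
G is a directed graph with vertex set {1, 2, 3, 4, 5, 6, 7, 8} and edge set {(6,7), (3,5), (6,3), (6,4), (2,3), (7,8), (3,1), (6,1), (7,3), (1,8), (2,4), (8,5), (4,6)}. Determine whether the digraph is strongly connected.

There is no directed path from 5 to 4, so the graph is not strongly connected.

No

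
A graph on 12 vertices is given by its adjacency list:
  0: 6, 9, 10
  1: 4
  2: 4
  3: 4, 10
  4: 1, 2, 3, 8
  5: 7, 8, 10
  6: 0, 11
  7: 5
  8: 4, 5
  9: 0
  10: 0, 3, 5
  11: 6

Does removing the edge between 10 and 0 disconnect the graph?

Removing 10-0 leaves no path between 10 and 0: the component count goes from 1 to 2. So it is a bridge.

Yes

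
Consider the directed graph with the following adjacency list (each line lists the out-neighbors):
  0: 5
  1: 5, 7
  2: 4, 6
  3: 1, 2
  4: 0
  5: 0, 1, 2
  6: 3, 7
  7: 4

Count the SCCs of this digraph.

1

{0, 1, 2, 3, 4, 5, 6, 7} are all mutually reachable — one SCC of size 8.
That gives 1 strongly connected component.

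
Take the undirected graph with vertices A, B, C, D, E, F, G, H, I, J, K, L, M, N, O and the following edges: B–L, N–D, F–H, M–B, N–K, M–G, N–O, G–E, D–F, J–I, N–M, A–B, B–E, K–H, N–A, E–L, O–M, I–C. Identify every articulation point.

I, N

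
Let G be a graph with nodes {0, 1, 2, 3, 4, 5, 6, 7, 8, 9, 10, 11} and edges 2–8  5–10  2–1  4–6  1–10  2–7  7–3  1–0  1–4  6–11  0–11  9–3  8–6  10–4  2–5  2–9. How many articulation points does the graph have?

1

Removing 2 increases the component count from 1 to 2, so 2 is a cut vertex.
By contrast removing 7 leaves 1 component; it is not a cut vertex. No other vertex is a cut vertex either.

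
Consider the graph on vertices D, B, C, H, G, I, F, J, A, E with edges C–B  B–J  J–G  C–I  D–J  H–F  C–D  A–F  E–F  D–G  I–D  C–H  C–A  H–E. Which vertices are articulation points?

C

Removing C increases the component count from 1 to 2, so C is a cut vertex.
By contrast removing F leaves 1 component; it is not a cut vertex. No other vertex is a cut vertex either.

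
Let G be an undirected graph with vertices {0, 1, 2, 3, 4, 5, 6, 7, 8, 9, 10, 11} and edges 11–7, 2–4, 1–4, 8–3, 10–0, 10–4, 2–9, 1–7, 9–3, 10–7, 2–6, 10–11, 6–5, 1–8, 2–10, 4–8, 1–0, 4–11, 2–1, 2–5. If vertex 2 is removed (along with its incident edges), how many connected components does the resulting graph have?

2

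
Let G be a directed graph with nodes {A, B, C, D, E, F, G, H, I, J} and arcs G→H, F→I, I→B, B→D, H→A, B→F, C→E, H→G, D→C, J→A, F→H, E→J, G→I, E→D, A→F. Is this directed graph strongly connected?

Yes

From D we can reach every vertex (A, B, C, D, E, F, G, H, I, J), and every vertex can reach D (A, B, C, D, E, F, G, H, I, J). So the whole graph is one strongly connected component.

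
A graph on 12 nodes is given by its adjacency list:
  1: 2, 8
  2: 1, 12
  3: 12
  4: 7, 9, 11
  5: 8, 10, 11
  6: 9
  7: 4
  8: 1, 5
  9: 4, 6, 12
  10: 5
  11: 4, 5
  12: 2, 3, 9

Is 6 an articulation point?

Deleting 6 leaves 1 component (was 1), so 6 is not a cut vertex.

No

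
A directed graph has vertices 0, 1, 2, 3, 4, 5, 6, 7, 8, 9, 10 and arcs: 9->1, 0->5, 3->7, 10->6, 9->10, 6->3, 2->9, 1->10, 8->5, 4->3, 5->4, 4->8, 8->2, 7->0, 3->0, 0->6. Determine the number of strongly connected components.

1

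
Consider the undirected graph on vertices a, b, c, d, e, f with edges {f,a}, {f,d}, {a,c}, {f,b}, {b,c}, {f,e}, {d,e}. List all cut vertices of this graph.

f

Removing f increases the component count from 1 to 2, so f is a cut vertex.
By contrast removing b leaves 1 component; it is not a cut vertex. No other vertex is a cut vertex either.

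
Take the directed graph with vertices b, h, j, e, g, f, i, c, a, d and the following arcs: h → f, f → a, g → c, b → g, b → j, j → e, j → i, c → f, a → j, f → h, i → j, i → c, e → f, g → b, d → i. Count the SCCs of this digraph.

3

{a, c, e, f, h, i, j} are all mutually reachable — one SCC of size 7.
{b, g} are all mutually reachable — one SCC of size 2.
{d} is an SCC by itself.
That gives 3 strongly connected components.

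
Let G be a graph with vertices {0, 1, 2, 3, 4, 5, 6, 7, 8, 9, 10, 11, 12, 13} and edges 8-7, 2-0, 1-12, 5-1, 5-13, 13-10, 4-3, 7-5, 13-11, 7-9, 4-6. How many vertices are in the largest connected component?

Starting from 0 we can reach 0, 2. That is one component of size 2.
Starting from 3 we can reach 3, 4, 6. That is one component of size 3.
Starting from 1 we can reach 1, 5, 7, 8, 9, 10, 11, 12, 13. That is one component of size 9.
The largest has 9 vertices.

9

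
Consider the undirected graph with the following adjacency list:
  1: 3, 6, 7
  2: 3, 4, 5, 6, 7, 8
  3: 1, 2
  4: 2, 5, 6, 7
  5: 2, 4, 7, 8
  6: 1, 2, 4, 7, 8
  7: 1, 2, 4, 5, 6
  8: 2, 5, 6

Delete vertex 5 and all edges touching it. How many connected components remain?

With 5 gone, the remaining components are: {1, 2, 3, 4, 6, 7, 8}.
That is 1 component.

1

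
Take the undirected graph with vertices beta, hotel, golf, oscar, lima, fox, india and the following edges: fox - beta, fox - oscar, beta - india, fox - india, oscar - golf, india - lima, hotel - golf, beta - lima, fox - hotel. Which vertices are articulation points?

fox

Removing fox increases the component count from 1 to 2, so fox is a cut vertex.
By contrast removing hotel leaves 1 component; it is not a cut vertex. No other vertex is a cut vertex either.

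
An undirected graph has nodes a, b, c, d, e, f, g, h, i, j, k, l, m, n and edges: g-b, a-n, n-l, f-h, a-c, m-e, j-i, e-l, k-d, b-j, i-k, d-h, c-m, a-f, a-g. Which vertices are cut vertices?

Removing a increases the component count from 1 to 2, so a is a cut vertex.
By contrast removing b leaves 1 component; it is not a cut vertex. No other vertex is a cut vertex either.

a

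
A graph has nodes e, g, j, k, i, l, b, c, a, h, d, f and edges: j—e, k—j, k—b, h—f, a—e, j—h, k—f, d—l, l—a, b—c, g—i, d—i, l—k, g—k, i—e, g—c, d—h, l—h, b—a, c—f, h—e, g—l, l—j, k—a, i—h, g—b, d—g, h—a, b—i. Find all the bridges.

The edges on the cycle d-g-k-b-a-e-i-d are not bridges since each lies on that cycle.
Every edge lies on some cycle, so there are no bridges.

none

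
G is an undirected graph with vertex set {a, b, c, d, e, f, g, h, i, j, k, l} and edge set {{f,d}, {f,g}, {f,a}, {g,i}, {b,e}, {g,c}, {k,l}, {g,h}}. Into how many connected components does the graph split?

j is isolated — a component by itself.
Starting from b we can reach b, e. That is one component of size 2.
Starting from k we can reach k, l. That is one component of size 2.
Starting from a we can reach a, c, d, f, g, h, i. That is one component of size 7.
Total: 4 components.

4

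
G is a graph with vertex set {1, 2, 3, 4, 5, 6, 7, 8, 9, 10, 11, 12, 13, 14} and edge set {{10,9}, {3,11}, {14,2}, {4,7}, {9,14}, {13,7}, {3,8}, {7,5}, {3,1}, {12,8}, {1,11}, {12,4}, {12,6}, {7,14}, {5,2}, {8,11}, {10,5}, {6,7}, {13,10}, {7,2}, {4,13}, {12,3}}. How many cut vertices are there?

1

Removing 12 increases the component count from 1 to 2, so 12 is a cut vertex.
By contrast removing 14 leaves 1 component; it is not a cut vertex. No other vertex is a cut vertex either.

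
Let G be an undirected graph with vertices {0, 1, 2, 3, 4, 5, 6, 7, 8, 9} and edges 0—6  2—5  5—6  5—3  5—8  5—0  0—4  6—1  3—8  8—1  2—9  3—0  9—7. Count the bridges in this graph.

The edges on the cycle 5-3-8-5 are not bridges since each lies on that cycle.
But removing 2—5 disconnects 2 from 5; removing 4—0 disconnects 4 from 0; removing 2—9 disconnects 2 from 9; removing 7—9 disconnects 7 from 9 — these are bridges.
That makes 4 bridges.

4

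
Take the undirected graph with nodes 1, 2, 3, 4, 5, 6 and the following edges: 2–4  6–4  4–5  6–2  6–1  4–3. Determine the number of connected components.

1

Starting from 1 we can reach 1, 2, 3, 4, 5, 6. That is one component of size 6.
Total: 1 component.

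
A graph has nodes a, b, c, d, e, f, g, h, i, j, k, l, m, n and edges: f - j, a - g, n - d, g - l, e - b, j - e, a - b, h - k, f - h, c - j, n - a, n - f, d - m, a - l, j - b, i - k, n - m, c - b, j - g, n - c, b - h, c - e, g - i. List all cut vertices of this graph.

n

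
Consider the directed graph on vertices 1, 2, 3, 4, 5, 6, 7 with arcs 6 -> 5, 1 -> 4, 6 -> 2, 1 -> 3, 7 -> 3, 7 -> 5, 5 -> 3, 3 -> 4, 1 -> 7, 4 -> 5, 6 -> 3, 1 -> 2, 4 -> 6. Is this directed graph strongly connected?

No

There is no directed path from 7 to 1, so the graph is not strongly connected.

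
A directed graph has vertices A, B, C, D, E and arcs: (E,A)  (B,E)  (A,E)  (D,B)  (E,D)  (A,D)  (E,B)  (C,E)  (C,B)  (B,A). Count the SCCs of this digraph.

{A, B, D, E} are all mutually reachable — one SCC of size 4.
{C} is an SCC by itself.
That gives 2 strongly connected components.

2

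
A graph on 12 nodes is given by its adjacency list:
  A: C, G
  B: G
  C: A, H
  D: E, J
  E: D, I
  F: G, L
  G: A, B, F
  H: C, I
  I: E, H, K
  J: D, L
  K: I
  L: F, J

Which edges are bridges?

B-G, I-K

The edges on the cycle D-J-L-F-G-A-C-H-I-E-D are not bridges since each lies on that cycle.
But removing I-K disconnects I from K; removing B-G disconnects B from G — these are bridges.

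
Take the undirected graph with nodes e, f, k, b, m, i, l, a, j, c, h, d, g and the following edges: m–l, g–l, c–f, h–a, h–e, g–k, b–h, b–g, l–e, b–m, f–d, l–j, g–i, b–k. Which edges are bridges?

a-h, c-f, d-f, g-i, j-l

The edges on the cycle b-g-k-b are not bridges since each lies on that cycle.
But removing g–i disconnects g from i; removing f–d disconnects f from d; removing a–h disconnects a from h; removing l–j disconnects l from j — these are bridges.
In total 5 edges are bridges.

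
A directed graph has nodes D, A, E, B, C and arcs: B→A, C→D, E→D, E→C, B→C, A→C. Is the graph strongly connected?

There is no directed path from E to B, so the graph is not strongly connected.

No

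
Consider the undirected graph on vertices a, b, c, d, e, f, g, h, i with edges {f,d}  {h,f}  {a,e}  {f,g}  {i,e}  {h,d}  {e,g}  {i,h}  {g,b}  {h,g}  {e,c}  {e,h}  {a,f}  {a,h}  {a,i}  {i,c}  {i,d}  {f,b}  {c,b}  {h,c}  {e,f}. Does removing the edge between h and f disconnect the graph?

After removing h—f, the path h-a-f still connects them, so the edge is not a bridge.

No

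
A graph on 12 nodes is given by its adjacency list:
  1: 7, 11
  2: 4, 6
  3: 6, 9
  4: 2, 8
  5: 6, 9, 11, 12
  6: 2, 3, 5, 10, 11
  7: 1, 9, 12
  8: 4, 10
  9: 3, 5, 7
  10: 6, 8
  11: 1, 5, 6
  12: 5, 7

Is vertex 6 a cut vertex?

Deleting 6 raises the number of components from 1 to 2, so 6 is a cut vertex.

Yes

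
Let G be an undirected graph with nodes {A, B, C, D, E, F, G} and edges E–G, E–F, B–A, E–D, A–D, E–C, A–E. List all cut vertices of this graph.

Removing A increases the component count from 1 to 2, so A is a cut vertex.
Removing E increases the component count from 1 to 4, so E is a cut vertex.
By contrast removing B leaves 1 component; it is not a cut vertex. No other vertex is a cut vertex either.

A, E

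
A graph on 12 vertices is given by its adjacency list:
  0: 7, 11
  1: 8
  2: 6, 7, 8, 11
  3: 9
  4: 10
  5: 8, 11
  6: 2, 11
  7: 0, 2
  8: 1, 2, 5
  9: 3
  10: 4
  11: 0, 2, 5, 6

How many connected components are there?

Starting from 4 we can reach 4, 10. That is one component of size 2.
Starting from 3 we can reach 3, 9. That is one component of size 2.
Starting from 0 we can reach 0, 1, 2, 5, 6, 7, 8, 11. That is one component of size 8.
Total: 3 components.

3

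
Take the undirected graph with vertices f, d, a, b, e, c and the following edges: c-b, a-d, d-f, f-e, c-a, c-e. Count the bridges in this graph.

1

The edges on the cycle c-a-d-f-e-c are not bridges since each lies on that cycle.
But removing c-b disconnects c from b — this is a bridge.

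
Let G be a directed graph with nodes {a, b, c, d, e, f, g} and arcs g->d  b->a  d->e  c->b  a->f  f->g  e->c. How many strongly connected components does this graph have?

1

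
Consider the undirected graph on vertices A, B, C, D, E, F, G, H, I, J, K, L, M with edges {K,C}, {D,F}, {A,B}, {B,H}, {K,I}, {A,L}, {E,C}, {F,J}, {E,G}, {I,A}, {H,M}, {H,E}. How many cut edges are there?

The edges on the cycle K-I-A-B-H-E-C-K are not bridges since each lies on that cycle.
But removing F–J disconnects F from J; removing G–E disconnects G from E; removing D–F disconnects D from F; removing A–L disconnects A from L — these are bridges.
In total 5 edges are bridges.

5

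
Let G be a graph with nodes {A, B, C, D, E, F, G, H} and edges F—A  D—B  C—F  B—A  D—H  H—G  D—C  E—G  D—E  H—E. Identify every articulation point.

D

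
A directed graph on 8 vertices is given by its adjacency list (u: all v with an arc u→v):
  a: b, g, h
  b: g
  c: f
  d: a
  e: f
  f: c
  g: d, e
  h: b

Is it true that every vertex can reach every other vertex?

There is no directed path from e to a, so the graph is not strongly connected.

No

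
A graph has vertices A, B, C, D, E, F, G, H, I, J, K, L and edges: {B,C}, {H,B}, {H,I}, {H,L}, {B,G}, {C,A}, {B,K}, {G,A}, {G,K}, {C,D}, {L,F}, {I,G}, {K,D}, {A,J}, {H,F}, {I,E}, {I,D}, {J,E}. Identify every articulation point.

Removing H increases the component count from 1 to 2, so H is a cut vertex.
By contrast removing J leaves 1 component; it is not a cut vertex. No other vertex is a cut vertex either.

H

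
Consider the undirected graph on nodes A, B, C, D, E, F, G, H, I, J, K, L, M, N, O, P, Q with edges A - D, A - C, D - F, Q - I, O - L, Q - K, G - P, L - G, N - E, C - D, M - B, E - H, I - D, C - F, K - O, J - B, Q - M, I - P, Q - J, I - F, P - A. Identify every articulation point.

E, Q

Removing E increases the component count from 2 to 3, so E is a cut vertex.
Removing Q increases the component count from 2 to 3, so Q is a cut vertex.
By contrast removing G leaves 2 components; it is not a cut vertex. No other vertex is a cut vertex either.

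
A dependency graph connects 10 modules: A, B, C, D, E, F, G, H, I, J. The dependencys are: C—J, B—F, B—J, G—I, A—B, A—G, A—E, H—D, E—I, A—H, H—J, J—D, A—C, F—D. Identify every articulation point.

A

Removing A increases the component count from 1 to 2, so A is a cut vertex.
By contrast removing F leaves 1 component; it is not a cut vertex. No other vertex is a cut vertex either.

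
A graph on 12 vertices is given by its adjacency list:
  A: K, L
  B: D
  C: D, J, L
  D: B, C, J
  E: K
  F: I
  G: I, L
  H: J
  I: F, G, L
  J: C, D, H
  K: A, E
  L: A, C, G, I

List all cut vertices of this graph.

Removing A increases the component count from 1 to 2, so A is a cut vertex.
Removing C increases the component count from 1 to 2, so C is a cut vertex.
Removing D increases the component count from 1 to 2, so D is a cut vertex.
Likewise I, J, K, L are cut vertices.
By contrast removing G leaves 1 component; it is not a cut vertex. No other vertex is a cut vertex either.

A, C, D, I, J, K, L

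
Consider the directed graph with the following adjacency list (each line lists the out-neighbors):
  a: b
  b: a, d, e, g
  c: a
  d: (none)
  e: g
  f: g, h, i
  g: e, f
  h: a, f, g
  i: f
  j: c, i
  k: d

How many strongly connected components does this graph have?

5

{a, b, e, f, g, h, i} are all mutually reachable — one SCC of size 7.
{c} is an SCC by itself.
{j} is an SCC by itself.
{k} is an SCC by itself.
{d} is an SCC by itself.
That gives 5 strongly connected components.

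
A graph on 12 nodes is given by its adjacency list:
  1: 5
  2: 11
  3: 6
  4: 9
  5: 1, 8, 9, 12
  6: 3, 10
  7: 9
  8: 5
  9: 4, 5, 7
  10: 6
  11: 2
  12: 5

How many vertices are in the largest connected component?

Starting from 2 we can reach 2, 11. That is one component of size 2.
Starting from 3 we can reach 3, 6, 10. That is one component of size 3.
Starting from 1 we can reach 1, 4, 5, 7, 8, 9, 12. That is one component of size 7.
The largest has 7 vertices.

7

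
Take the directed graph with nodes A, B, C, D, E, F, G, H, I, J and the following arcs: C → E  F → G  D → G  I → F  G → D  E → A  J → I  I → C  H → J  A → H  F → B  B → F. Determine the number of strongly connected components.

3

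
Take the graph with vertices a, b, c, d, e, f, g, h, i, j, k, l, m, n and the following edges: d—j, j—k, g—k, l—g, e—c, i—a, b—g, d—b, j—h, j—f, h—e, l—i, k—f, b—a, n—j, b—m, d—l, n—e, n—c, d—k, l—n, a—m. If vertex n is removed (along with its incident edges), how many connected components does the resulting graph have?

1

With n gone, the remaining components are: {a, b, c, d, e, f, g, h, i, j, k, l, m}.
That is 1 component.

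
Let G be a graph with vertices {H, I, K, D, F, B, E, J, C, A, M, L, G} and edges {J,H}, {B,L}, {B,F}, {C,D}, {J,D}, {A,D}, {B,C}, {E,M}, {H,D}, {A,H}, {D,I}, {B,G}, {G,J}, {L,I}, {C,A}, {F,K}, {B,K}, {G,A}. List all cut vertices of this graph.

Removing B increases the component count from 2 to 3, so B is a cut vertex.
By contrast removing L leaves 2 components; it is not a cut vertex. No other vertex is a cut vertex either.

B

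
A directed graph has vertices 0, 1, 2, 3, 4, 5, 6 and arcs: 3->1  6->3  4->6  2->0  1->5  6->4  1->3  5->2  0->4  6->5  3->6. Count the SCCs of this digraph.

1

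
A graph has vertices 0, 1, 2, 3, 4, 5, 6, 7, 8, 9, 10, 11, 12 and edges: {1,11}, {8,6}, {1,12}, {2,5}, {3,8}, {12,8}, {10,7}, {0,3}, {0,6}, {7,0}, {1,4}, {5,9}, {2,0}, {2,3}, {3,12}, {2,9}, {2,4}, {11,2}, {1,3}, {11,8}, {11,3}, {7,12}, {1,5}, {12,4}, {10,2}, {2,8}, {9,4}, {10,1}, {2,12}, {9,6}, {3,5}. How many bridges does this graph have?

0

The edges on the cycle 1-11-2-0-3-1 are not bridges since each lies on that cycle.
Every edge lies on some cycle, so there are no bridges.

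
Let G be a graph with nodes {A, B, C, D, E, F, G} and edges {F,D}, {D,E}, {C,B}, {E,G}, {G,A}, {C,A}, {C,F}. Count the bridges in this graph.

1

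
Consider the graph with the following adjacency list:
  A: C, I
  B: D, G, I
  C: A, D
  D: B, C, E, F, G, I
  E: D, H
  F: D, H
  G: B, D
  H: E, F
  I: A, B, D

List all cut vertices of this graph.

Removing D increases the component count from 1 to 2, so D is a cut vertex.
By contrast removing G leaves 1 component; it is not a cut vertex. No other vertex is a cut vertex either.

D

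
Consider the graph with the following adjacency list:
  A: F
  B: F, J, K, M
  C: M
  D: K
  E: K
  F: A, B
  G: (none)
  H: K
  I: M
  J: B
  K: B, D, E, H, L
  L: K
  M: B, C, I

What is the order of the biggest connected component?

G is isolated — a component by itself.
Starting from A we can reach A, B, C, D, E, F, H, I, J, K, L, M. That is one component of size 12.
The largest has 12 vertices.

12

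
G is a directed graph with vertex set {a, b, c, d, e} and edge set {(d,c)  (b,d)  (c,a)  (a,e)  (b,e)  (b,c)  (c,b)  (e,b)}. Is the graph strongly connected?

Yes

From d we can reach every vertex (a, b, c, d, e), and every vertex can reach d (a, b, c, d, e). So the whole graph is one strongly connected component.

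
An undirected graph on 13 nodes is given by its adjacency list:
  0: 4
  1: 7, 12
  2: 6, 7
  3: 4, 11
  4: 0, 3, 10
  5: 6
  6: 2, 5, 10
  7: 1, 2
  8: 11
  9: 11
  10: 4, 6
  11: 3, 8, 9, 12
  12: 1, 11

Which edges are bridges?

The edges on the cycle 2-6-10-4-3-11-12-1-7-2 are not bridges since each lies on that cycle.
But removing 6-5 disconnects 6 from 5; removing 8-11 disconnects 8 from 11; removing 0-4 disconnects 0 from 4; removing 9-11 disconnects 9 from 11 — these are bridges.

0-4, 11-8, 11-9, 5-6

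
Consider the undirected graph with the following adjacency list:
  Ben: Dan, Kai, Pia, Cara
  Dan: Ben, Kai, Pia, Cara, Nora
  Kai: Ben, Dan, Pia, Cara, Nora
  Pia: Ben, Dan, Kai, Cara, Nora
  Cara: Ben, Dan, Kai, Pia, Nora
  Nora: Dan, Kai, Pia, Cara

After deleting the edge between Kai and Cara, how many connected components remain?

Kai and Cara are still connected via Kai-Pia-Cara, so the component count stays at 1.

1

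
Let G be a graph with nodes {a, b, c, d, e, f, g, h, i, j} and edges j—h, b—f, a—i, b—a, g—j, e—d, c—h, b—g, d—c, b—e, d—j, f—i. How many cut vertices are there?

1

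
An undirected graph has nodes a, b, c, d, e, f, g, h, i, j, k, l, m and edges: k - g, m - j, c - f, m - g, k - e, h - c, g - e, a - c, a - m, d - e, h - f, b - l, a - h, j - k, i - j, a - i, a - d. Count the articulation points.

Removing a increases the component count from 2 to 3, so a is a cut vertex.
By contrast removing g leaves 2 components; it is not a cut vertex. No other vertex is a cut vertex either.

1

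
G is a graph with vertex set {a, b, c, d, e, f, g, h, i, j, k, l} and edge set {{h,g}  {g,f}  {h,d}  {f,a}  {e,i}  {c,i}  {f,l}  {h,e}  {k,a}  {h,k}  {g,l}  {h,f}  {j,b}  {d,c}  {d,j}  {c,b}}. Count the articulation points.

1

Removing h increases the component count from 1 to 2, so h is a cut vertex.
By contrast removing l leaves 1 component; it is not a cut vertex. No other vertex is a cut vertex either.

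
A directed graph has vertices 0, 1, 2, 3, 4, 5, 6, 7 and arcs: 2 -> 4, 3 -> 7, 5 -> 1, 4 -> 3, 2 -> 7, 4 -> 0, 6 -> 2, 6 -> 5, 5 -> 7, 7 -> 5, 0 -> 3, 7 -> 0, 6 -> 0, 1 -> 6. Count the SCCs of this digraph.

{0, 1, 2, 3, 4, 5, 6, 7} are all mutually reachable — one SCC of size 8.
That gives 1 strongly connected component.

1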